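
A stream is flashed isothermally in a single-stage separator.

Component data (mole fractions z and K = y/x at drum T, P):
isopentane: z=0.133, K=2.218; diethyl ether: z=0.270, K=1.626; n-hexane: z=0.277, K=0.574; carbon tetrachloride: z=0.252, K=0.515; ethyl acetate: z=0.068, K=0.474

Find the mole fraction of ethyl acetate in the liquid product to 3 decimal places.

x_ethyl acetate = 0.073

Material balance + equilibrium reduce to Σ zᵢ(Kᵢ−1)/(1+V/F(Kᵢ−1)) = 0.
Check two-phase: ΣzᵢKᵢ = 1.055 > 1 and Σzᵢ/Kᵢ = 1.341 > 1, so g(0) = 0.055 > 0 and g(1) = -0.341 < 0.
Iterate (Newton) starting at V/F = 0.5:
  V/F = 0.500: g = -0.1304, g' = -0.357 → V/F = 0.134
  V/F = 0.134: g = 0.0007, g' = -0.382 → V/F = 0.136
Converged at V/F = 0.136.
Compositions from xᵢ = zᵢ/(1+V/F(Kᵢ−1)), yᵢ = Kᵢxᵢ:
  isopentane: x = 0.114, y = 0.253
  diethyl ether: x = 0.249, y = 0.405
  n-hexane: x = 0.294, y = 0.169
  carbon tetrachloride: x = 0.270, y = 0.139
  ethyl acetate: x = 0.073, y = 0.035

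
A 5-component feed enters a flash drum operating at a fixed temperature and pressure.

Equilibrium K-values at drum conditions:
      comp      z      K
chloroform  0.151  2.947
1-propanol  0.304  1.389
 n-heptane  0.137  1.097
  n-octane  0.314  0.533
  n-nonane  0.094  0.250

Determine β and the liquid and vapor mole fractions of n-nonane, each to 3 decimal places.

Let β = V/F and solve Σ zᵢ(Kᵢ−1)/(1+β(Kᵢ−1)) = 0.
Feasibility: ΣzᵢKᵢ = 1.208, Σzᵢ/Kᵢ = 1.360 — both > 1, two phases present.
Iterate (Newton) starting at β = 0.61:
  β = 0.610: g = -0.0925, g' = -0.464 → β = 0.411
  β = 0.411: g = -0.0053, g' = -0.427 → β = 0.399
Converged at β = 0.399.
Compositions from xᵢ = zᵢ/(1+β(Kᵢ−1)), yᵢ = Kᵢxᵢ:
  chloroform: x = 0.085, y = 0.251
  1-propanol: x = 0.263, y = 0.366
  n-heptane: x = 0.132, y = 0.145
  n-octane: x = 0.386, y = 0.206
  n-nonane: x = 0.134, y = 0.034

β = 0.399, x_n-nonane = 0.134, y_n-nonane = 0.034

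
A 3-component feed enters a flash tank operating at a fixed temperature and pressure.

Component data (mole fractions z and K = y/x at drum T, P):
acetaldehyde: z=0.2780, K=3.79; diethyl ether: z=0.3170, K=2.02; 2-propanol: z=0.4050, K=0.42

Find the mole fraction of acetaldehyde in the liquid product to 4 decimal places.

Newton iteration, V/F⁰ = 0.5:
  V/F = 0.5000: g = 0.20714, g' = -0.7922 → V/F = 0.7615
  V/F = 0.7615: g = 0.00951, g' = -0.7632 → V/F = 0.7739
Converged at V/F = 0.7739.
Compositions from xᵢ = zᵢ/(1+V/F(Kᵢ−1)), yᵢ = Kᵢxᵢ:
  acetaldehyde: x = 0.0880, y = 0.3335
  diethyl ether: x = 0.1772, y = 0.3579
  2-propanol: x = 0.7348, y = 0.3086

x_acetaldehyde = 0.0880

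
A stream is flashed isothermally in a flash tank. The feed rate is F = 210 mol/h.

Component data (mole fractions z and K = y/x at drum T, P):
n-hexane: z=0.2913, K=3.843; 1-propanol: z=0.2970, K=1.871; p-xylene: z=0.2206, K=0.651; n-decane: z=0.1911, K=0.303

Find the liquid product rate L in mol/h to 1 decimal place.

Rachford–Rice: g(ψ) = Σ zᵢ(Kᵢ−1)/(1+ψ(Kᵢ−1)) = 0.
g(0) = ΣzᵢKᵢ − 1 = 0.8767 and g(1) = 1 − Σzᵢ/Kᵢ = -0.2041, so a root lies in (0, 1).
Newton iteration, ψ⁰ = 0.36:
  ψ = 0.3600: g = 0.34035, g' = -0.9062 → ψ = 0.7356
  ψ = 0.7356: g = 0.04867, g' = -0.7697 → ψ = 0.7988
  ψ = 0.7988: g = -0.00152, g' = -0.8226 → ψ = 0.7969
Converged at ψ = 0.7969.
Then V = ψ·F = 0.7969·210 = 167.4 mol/h and L = F − V = 42.6 mol/h.

L = 42.6 mol/h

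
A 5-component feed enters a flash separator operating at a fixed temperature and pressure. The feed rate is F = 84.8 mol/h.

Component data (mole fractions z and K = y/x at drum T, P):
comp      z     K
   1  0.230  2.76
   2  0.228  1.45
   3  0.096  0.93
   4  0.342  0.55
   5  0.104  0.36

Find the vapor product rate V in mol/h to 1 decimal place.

Material balance + equilibrium reduce to Σ zᵢ(Kᵢ−1)/(1+β(Kᵢ−1)) = 0.
Check two-phase: ΣzᵢKᵢ = 1.280 > 1 and Σzᵢ/Kᵢ = 1.255 > 1, so g(0) = 0.280 > 0 and g(1) = -0.255 < 0.
Newton iteration, β⁰ = 0.5:
  β = 0.500: g = -0.0044, g' = -0.440 → β = 0.490
Converged at β = 0.490.
Then V = β·F = 0.4901·84.8 = 41.6 mol/h and L = F − V = 43.2 mol/h.

V = 41.6 mol/h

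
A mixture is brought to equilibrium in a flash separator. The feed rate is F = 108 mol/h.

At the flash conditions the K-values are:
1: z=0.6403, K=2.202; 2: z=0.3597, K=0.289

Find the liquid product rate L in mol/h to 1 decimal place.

L = 43.1 mol/h

Material balance + equilibrium reduce to Σ zᵢ(Kᵢ−1)/(1+β(Kᵢ−1)) = 0.
g(0) = ΣzᵢKᵢ − 1 = 0.5139 and g(1) = 1 − Σzᵢ/Kᵢ = -0.5354, so a root lies in (0, 1).
Binary case is linear: z₁(K₁−1)(1+β(K₂−1)) + z₂(K₂−1)(1+β(K₁−1)) = 0
⇒ β = [z₁(K₁−1)+z₂(K₂−1)] / [−(K₁−1)(K₂−1)] = 0.51389/0.85462 = 0.6013
Then V = β·F = 0.6013·108 = 64.9 mol/h and L = F − V = 43.1 mol/h.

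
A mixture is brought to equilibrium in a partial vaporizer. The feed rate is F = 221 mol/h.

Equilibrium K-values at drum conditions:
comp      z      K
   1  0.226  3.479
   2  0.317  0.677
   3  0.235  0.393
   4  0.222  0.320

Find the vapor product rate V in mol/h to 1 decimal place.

Rachford–Rice: g(β) = Σ zᵢ(Kᵢ−1)/(1+β(Kᵢ−1)) = 0.
Check two-phase: ΣzᵢKᵢ = 1.164 > 1 and Σzᵢ/Kᵢ = 1.825 > 1, so g(0) = 0.164 > 0 and g(1) = -0.825 < 0.
Newton–Raphson from β = 0.5:
  β = 0.500: g = -0.3055, g' = -0.738 → β = 0.086
  β = 0.086: g = 0.0455, g' = -1.190 → β = 0.124
  β = 0.124: g = 0.0024, g' = -1.071 → β = 0.127
Converged at β = 0.127.
Then V = β·F = 0.1266·221 = 28.0 mol/h and L = F − V = 193.0 mol/h.

V = 28.0 mol/h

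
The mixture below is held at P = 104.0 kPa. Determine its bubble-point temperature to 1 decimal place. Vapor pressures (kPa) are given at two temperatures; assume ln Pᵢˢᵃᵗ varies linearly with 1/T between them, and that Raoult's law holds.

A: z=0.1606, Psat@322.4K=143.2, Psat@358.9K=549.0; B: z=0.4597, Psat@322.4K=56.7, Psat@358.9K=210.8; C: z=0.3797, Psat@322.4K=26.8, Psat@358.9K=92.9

T = 337.1 K

Bubble-point temperature: ΣzᵢPᵢˢᵃᵗ(T) = P. Interpolate ln Pᵢˢᵃᵗ = aᵢ + bᵢ/T.
  T = 322.4 K: ΣzᵢPᵢˢᵃᵗ = 59.24 kPa
  T = 358.9 K: ΣzᵢPᵢˢᵃᵗ = 220.35 kPa
  T = 340.6 K: ΣzᵢPᵢˢᵃᵗ = 118.11 kPa
  T = 331.5 K: ΣzᵢPᵢˢᵃᵗ = 84.44 kPa
  T = 336.1 K: ΣzᵢPᵢˢᵃᵗ = 100.28 kPa
  T = 338.4 K: ΣzᵢPᵢˢᵃᵗ = 109.09 kPa
Interpolating between 336.1 K and 338.4 K gives T ≈ 337.1 K.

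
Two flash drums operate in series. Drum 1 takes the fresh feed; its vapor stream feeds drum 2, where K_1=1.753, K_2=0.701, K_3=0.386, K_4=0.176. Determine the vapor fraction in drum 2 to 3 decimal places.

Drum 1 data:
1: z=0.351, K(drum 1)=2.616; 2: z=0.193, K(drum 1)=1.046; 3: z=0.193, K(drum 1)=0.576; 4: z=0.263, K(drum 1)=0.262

V/F (drum 2) = 0.490

Drum 1:
Let ψ₁ = V/F and solve Σ zᵢ(Kᵢ−1)/(1+ψ₁(Kᵢ−1)) = 0.
Check two-phase: ΣzᵢKᵢ = 1.300 > 1 and Σzᵢ/Kᵢ = 1.658 > 1, so g(0) = 0.300 > 0 and g(1) = -0.658 < 0.
Iterate (Newton) starting at ψ₁ = 0.43:
  ψ₁ = 0.430: g = -0.0410, g' = -0.679 → ψ₁ = 0.370
  ψ₁ = 0.370: g = -0.0001, g' = -0.679 → ψ₁ = 0.369
Converged at ψ₁ = 0.369.
Drum-1 compositions:
  1: x = 0.220, y = 0.575
  2: x = 0.190, y = 0.199
  3: x = 0.229, y = 0.132
  4: x = 0.362, y = 0.095
Drum-2 feed = drum-1 vapor: z₂ = (0.5749, 0.1985, 0.1318, 0.0947).
Drum 2:
Material balance + equilibrium reduce to Σ zᵢ(Kᵢ−1)/(1+ψ₂(Kᵢ−1)) = 0.
Feasibility: ΣzᵢKᵢ = 1.215, Σzᵢ/Kᵢ = 1.491 — both > 1, two phases present.
Newton–Raphson from ψ₂ = 0.5:
  ψ₂ = 0.500: g = -0.0048, g' = -0.486 → ψ₂ = 0.490
Converged at ψ₂ = 0.490.
  1: x = 0.420, y = 0.736
  2: x = 0.233, y = 0.163
  3: x = 0.189, y = 0.073
  4: x = 0.159, y = 0.028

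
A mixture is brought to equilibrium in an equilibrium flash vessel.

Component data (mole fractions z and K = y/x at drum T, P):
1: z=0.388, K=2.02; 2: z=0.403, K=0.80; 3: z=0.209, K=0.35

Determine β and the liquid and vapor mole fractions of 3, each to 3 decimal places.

Material balance + equilibrium reduce to Σ zᵢ(Kᵢ−1)/(1+β(Kᵢ−1)) = 0.
Feasibility: ΣzᵢKᵢ = 1.179, Σzᵢ/Kᵢ = 1.293 — both > 1, two phases present.
Iterate (Newton) starting at β = 0.33:
  β = 0.330: g = 0.0369, g' = -0.388 → β = 0.425
  β = 0.425: g = 0.0003, g' = -0.384 → β = 0.426
Converged at β = 0.426.
Compositions from xᵢ = zᵢ/(1+β(Kᵢ−1)), yᵢ = Kᵢxᵢ:
  1: x = 0.271, y = 0.546
  2: x = 0.441, y = 0.352
  3: x = 0.289, y = 0.101

β = 0.426, x_3 = 0.289, y_3 = 0.101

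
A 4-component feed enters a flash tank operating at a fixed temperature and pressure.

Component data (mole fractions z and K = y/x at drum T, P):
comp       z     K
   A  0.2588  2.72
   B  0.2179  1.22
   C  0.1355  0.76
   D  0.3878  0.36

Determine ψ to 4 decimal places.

Material balance + equilibrium reduce to Σ zᵢ(Kᵢ−1)/(1+ψ(Kᵢ−1)) = 0.
Check two-phase: ΣzᵢKᵢ = 1.2124 > 1 and Σzᵢ/Kᵢ = 1.5293 > 1, so g(0) = 0.2124 > 0 and g(1) = -0.5293 < 0.
Iterate (Newton) starting at ψ = 0.5:
  ψ = 0.5000: g = -0.11943, g' = -0.5835 → ψ = 0.2953
  ψ = 0.2953: g = -0.00082, g' = -0.5966 → ψ = 0.2939
Converged at ψ = 0.2939.

ψ = 0.2939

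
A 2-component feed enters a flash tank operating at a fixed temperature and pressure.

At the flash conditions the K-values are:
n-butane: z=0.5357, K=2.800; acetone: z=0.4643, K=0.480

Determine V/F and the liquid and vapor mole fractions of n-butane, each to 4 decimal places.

V/F = 0.7722, x_n-butane = 0.2241, y_n-butane = 0.6276

Material balance + equilibrium reduce to Σ zᵢ(Kᵢ−1)/(1+V/F(Kᵢ−1)) = 0.
Check two-phase: ΣzᵢKᵢ = 1.7228 > 1 and Σzᵢ/Kᵢ = 1.1586 > 1, so g(0) = 0.7228 > 0 and g(1) = -0.1586 < 0.
Binary case is linear: z₁(K₁−1)(1+V/F(K₂−1)) + z₂(K₂−1)(1+V/F(K₁−1)) = 0
⇒ V/F = [z₁(K₁−1)+z₂(K₂−1)] / [−(K₁−1)(K₂−1)] = 0.72282/0.93600 = 0.7722
Compositions from xᵢ = zᵢ/(1+V/F(Kᵢ−1)), yᵢ = Kᵢxᵢ:
  n-butane: x = 0.2241, y = 0.6276
  acetone: x = 0.7759, y = 0.3724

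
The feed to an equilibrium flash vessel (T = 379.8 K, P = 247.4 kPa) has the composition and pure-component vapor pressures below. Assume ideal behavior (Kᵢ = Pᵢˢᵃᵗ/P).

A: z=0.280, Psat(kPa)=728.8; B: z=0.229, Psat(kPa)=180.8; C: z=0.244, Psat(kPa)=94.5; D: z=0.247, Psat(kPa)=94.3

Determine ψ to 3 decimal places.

ψ = 0.176

Raoult's law: Kᵢ = Pᵢˢᵃᵗ/P = Pᵢˢᵃᵗ/247.4.
  K_A = 728.8/247.4 = 2.94584, K_B = 180.8/247.4 = 0.73080, K_C = 94.5/247.4 = 0.38197, K_D = 94.3/247.4 = 0.38116
Let ψ = V/F and solve Σ zᵢ(Kᵢ−1)/(1+ψ(Kᵢ−1)) = 0.
g(0) = ΣzᵢKᵢ − 1 = 0.180 and g(1) = 1 − Σzᵢ/Kᵢ = -0.695, so a root lies in (0, 1).
Iterate (Newton) starting at ψ = 0.5:
  ψ = 0.500: g = -0.2347, g' = -0.688 → ψ = 0.159
  ψ = 0.159: g = 0.0150, g' = -0.867 → ψ = 0.176
Converged at ψ = 0.176.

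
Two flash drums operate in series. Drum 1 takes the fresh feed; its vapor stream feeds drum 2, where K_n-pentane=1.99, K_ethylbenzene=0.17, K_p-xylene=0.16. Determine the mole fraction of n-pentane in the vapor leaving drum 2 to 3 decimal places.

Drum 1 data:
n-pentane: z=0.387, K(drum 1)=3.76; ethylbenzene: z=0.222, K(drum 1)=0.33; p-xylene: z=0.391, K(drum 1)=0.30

Drum 1:
Rachford–Rice: g(ψ₁) = Σ zᵢ(Kᵢ−1)/(1+ψ₁(Kᵢ−1)) = 0.
Feasibility: ΣzᵢKᵢ = 1.646, Σzᵢ/Kᵢ = 2.079 — both > 1, two phases present.
Newton iteration, ψ₁⁰ = 0.39:
  ψ₁ = 0.390: g = -0.0634, g' = -1.229 → ψ₁ = 0.338
  ψ₁ = 0.338: g = 0.0013, g' = -1.284 → ψ₁ = 0.339
Converged at ψ₁ = 0.339.
Drum-1 compositions:
  n-pentane: x = 0.200, y = 0.751
  ethylbenzene: x = 0.287, y = 0.095
  p-xylene: x = 0.513, y = 0.154
Drum-2 feed = drum-1 vapor: z₂ = (0.7513, 0.0948, 0.1539).
Drum 2:
Iterate (Newton) starting at ψ₂ = 0.56:
  ψ₂ = 0.560: g = 0.0874, g' = -0.920 → ψ₂ = 0.655
  ψ₂ = 0.655: g = -0.0086, g' = -1.121 → ψ₂ = 0.647
Converged at ψ₂ = 0.647.
  n-pentane: x = 0.458, y = 0.911
  ethylbenzene: x = 0.205, y = 0.035
  p-xylene: x = 0.337, y = 0.054

y_n-pentane (drum 2) = 0.911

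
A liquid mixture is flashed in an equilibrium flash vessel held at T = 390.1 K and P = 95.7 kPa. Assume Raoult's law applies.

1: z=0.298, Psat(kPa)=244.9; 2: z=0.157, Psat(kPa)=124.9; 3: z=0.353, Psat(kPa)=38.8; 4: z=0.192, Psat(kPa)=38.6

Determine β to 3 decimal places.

β = 0.246

Raoult's law: Kᵢ = Pᵢˢᵃᵗ/P = Pᵢˢᵃᵗ/95.7.
  K_1 = 244.9/95.7 = 2.55904, K_2 = 124.9/95.7 = 1.30512, K_3 = 38.8/95.7 = 0.40543, K_4 = 38.6/95.7 = 0.40334
Let β = V/F and solve Σ zᵢ(Kᵢ−1)/(1+β(Kᵢ−1)) = 0.
Feasibility: ΣzᵢKᵢ = 1.188, Σzᵢ/Kᵢ = 1.583 — both > 1, two phases present.
Newton iteration, β⁰ = 0.69:
  β = 0.690: g = -0.2872, g' = -0.734 → β = 0.299
  β = 0.299: g = -0.0338, g' = -0.635 → β = 0.246
Converged at β = 0.246.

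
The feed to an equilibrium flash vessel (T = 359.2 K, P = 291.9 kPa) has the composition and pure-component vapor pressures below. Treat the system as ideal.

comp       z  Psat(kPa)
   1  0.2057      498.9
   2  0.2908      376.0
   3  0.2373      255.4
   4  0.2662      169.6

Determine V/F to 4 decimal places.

Raoult's law: Kᵢ = Pᵢˢᵃᵗ/P = Pᵢˢᵃᵗ/291.9.
  K_1 = 498.9/291.9 = 1.709147, K_2 = 376.0/291.9 = 1.288112, K_3 = 255.4/291.9 = 0.874957, K_4 = 169.6/291.9 = 0.581021
Rachford–Rice: g(V/F) = Σ zᵢ(Kᵢ−1)/(1+V/F(Kᵢ−1)) = 0.
g(0) = ΣzᵢKᵢ − 1 = 0.0884 and g(1) = 1 − Σzᵢ/Kᵢ = -0.0755, so a root lies in (0, 1).
Newton iteration, V/F⁰ = 0.5:
  V/F = 0.5000: g = 0.00818, g' = -0.1538 → V/F = 0.5532
  V/F = 0.5532: g = -0.00002, g' = -0.1548 → V/F = 0.5530
Converged at V/F = 0.5530.

V/F = 0.5530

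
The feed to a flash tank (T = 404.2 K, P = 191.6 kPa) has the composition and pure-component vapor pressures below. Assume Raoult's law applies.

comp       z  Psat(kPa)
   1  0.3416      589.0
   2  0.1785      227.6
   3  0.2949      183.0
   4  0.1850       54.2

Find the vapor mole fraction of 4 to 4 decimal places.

y_4 = 0.1148

Raoult's law: Kᵢ = Pᵢˢᵃᵗ/P = Pᵢˢᵃᵗ/191.6.
  K_1 = 589.0/191.6 = 3.074113, K_2 = 227.6/191.6 = 1.187891, K_3 = 183.0/191.6 = 0.955115, K_4 = 54.2/191.6 = 0.282881
Rachford–Rice: g(ψ) = Σ zᵢ(Kᵢ−1)/(1+ψ(Kᵢ−1)) = 0.
Feasibility: ΣzᵢKᵢ = 1.5962, Σzᵢ/Kᵢ = 1.2241 — both > 1, two phases present.
Iterate (Newton) starting at ψ = 0.36:
  ψ = 0.3600: g = 0.24476, g' = -0.6607 → ψ = 0.7305
  ψ = 0.7305: g = 0.01891, g' = -0.6574 → ψ = 0.7592
  ψ = 0.7592: g = -0.00039, g' = -0.6856 → ψ = 0.7586
Converged at ψ = 0.7586.
Compositions from xᵢ = zᵢ/(1+ψ(Kᵢ−1)), yᵢ = Kᵢxᵢ:
  1: x = 0.1327, y = 0.4080
  2: x = 0.1562, y = 0.1856
  3: x = 0.3053, y = 0.2916
  4: x = 0.4057, y = 0.1148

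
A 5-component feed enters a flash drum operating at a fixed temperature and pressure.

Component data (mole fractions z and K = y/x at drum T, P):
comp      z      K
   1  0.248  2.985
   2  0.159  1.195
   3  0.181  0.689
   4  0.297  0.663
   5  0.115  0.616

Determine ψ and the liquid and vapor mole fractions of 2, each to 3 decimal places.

ψ = 0.601, x_2 = 0.142, y_2 = 0.170

Rachford–Rice: g(ψ) = Σ zᵢ(Kᵢ−1)/(1+ψ(Kᵢ−1)) = 0.
g(0) = ΣzᵢKᵢ − 1 = 0.323 and g(1) = 1 − Σzᵢ/Kᵢ = -0.113, so a root lies in (0, 1).
Newton–Raphson from ψ = 0.3:
  ψ = 0.300: g = 0.1145, g' = -0.474 → ψ = 0.542
  ψ = 0.542: g = 0.0194, g' = -0.335 → ψ = 0.600
  ψ = 0.600: g = 0.0005, g' = -0.317 → ψ = 0.601
Converged at ψ = 0.601.
Compositions from xᵢ = zᵢ/(1+ψ(Kᵢ−1)), yᵢ = Kᵢxᵢ:
  1: x = 0.113, y = 0.337
  2: x = 0.142, y = 0.170
  3: x = 0.223, y = 0.153
  4: x = 0.372, y = 0.247
  5: x = 0.150, y = 0.092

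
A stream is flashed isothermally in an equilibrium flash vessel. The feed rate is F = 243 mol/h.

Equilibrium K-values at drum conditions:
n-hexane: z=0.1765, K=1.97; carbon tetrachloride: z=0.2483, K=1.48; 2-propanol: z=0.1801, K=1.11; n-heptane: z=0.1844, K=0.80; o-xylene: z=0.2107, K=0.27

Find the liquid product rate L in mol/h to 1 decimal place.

Material balance + equilibrium reduce to Σ zᵢ(Kᵢ−1)/(1+ψ(Kᵢ−1)) = 0.
Check two-phase: ΣzᵢKᵢ = 1.1195 > 1 and Σzᵢ/Kᵢ = 1.4305 > 1, so g(0) = 0.1195 > 0 and g(1) = -0.4305 < 0.
Newton–Raphson from ψ = 0.63:
  ψ = 0.6300: g = -0.11068, g' = -0.4942 → ψ = 0.4060
  ψ = 0.4060: g = -0.01721, g' = -0.3631 → ψ = 0.3586
  ψ = 0.3586: g = -0.00033, g' = -0.3497 → ψ = 0.3577
Converged at ψ = 0.3577.
Then V = ψ·F = 0.3577·243 = 86.9 mol/h and L = F − V = 156.1 mol/h.

L = 156.1 mol/h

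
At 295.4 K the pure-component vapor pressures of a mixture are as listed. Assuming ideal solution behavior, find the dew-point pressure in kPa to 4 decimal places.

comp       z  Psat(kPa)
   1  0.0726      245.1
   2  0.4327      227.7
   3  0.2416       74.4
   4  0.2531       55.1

Pdew = 99.6285 kPa

At the dew point ψ → 1, so Σzᵢ/Kᵢ = 1 with Kᵢ = Pᵢˢᵃᵗ/P ⇒ 1/P = Σzᵢ/Pᵢˢᵃᵗ.
1/P = 0.0726/245.1 + 0.4327/227.7 + 0.2416/74.4 + 0.2531/55.1 = 0.0100373 ⇒ P = 99.6285 kPa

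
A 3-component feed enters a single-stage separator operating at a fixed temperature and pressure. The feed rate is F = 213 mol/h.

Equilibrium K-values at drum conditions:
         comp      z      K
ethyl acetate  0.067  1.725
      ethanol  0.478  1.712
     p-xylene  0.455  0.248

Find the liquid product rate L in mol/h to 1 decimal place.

L = 194.4 mol/h

Rachford–Rice: g(V/F) = Σ zᵢ(Kᵢ−1)/(1+V/F(Kᵢ−1)) = 0.
Check two-phase: ΣzᵢKᵢ = 1.047 > 1 and Σzᵢ/Kᵢ = 2.153 > 1, so g(0) = 0.047 > 0 and g(1) = -1.153 < 0.
Newton iteration, V/F⁰ = 0.36:
  V/F = 0.360: g = -0.1598, g' = -0.659 → V/F = 0.118
  V/F = 0.118: g = -0.0166, g' = -0.546 → V/F = 0.087
Converged at V/F = 0.087.
Then V = V/F·F = 0.0871·213 = 18.6 mol/h and L = F − V = 194.4 mol/h.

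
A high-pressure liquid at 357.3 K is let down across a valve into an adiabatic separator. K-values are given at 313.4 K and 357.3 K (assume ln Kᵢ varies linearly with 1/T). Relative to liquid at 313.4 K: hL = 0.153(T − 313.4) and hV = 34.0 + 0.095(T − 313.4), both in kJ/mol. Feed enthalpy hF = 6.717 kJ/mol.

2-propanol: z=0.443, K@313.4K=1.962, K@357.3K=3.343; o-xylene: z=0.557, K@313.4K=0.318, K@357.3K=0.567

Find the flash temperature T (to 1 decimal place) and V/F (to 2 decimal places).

T = 318.8 K, V/F = 0.17

Adiabatic flash: solve Rachford–Rice at each trial T, then check hF = ψ·hV(T) + (1−ψ)·hL(T).
  T = 313.4 K: K = (1.962, 0.318), RR gives ψ = 0.071, H_out = 2.399 kJ/mol
  T = 357.3 K: K = (3.343, 0.567), RR gives ψ = 0.785, H_out = 31.419 kJ/mol
  T = 335.4 K: K = (2.608, 0.433), RR gives ψ = 0.435, H_out = 17.597 kJ/mol
  T = 324.4 K: K = (2.273, 0.373), RR gives ψ = 0.269, H_out = 10.656 kJ/mol
  T = 318.9 K: K = (2.114, 0.345), RR gives ψ = 0.176, H_out = 6.783 kJ/mol
  T = 316.1 K: K = (2.036, 0.331), RR gives ψ = 0.125, H_out = 4.630 kJ/mol
  T = 317.5 K: K = (2.075, 0.338), RR gives ψ = 0.151, H_out = 5.725 kJ/mol
Linear interpolation between T = 317.5 (H_out = 5.725) and T = 318.9 (H_out = 6.783) on hF = 6.717 gives T ≈ 318.8 K, at which ψ = 0.17.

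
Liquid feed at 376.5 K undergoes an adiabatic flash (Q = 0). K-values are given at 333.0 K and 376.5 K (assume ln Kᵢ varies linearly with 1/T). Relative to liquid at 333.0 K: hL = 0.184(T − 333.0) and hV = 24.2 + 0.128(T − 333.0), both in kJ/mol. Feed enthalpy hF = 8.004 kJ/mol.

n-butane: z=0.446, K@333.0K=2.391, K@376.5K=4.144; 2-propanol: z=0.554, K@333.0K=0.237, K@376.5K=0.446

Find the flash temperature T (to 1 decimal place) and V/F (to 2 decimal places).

Adiabatic flash: solve Rachford–Rice at each trial T, then check hF = ψ·hV(T) + (1−ψ)·hL(T).
  T = 333.0 K: K = (2.391, 0.237), RR gives ψ = 0.186, H_out = 4.507 kJ/mol
  T = 376.5 K: K = (4.144, 0.446), RR gives ψ = 0.629, H_out = 21.690 kJ/mol
  T = 354.8 K: K = (3.203, 0.332), RR gives ψ = 0.416, H_out = 13.569 kJ/mol
  T = 343.9 K: K = (2.780, 0.282), RR gives ψ = 0.310, H_out = 9.316 kJ/mol
  T = 338.4 K: K = (2.580, 0.259), RR gives ψ = 0.251, H_out = 6.989 kJ/mol
  T = 341.1 K: K = (2.677, 0.270), RR gives ψ = 0.281, H_out = 8.152 kJ/mol
  T = 339.8 K: K = (2.630, 0.264), RR gives ψ = 0.266, H_out = 7.598 kJ/mol
Linear interpolation between T = 339.8 (H_out = 7.598) and T = 341.1 (H_out = 8.152) on hF = 8.004 gives T ≈ 340.8 K, at which ψ = 0.28.

T = 340.8 K, V/F = 0.28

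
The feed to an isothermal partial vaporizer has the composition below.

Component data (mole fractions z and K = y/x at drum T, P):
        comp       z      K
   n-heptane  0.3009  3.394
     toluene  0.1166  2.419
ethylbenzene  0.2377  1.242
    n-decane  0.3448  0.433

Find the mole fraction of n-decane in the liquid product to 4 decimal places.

Newton–Raphson from ψ = 0.37:
  ψ = 0.3700: g = 0.29588, g' = -0.7751 → ψ = 0.7517
  ψ = 0.7517: g = 0.04531, g' = -0.6217 → ψ = 0.8246
  ψ = 0.8246: g = -0.00076, g' = -0.6455 → ψ = 0.8234
Converged at ψ = 0.8234.
Compositions from xᵢ = zᵢ/(1+ψ(Kᵢ−1)), yᵢ = Kᵢxᵢ:
  n-heptane: x = 0.1013, y = 0.3437
  toluene: x = 0.0538, y = 0.1301
  ethylbenzene: x = 0.1982, y = 0.2462
  n-decane: x = 0.6468, y = 0.2800

x_n-decane = 0.6468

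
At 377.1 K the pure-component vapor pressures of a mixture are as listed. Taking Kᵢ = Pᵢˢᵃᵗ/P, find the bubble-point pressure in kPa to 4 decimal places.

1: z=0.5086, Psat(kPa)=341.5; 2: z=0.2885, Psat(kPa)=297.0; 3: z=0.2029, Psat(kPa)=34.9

At the bubble point ψ → 0, so ΣzᵢKᵢ = 1 with Kᵢ = Pᵢˢᵃᵗ/P ⇒ P = ΣzᵢPᵢˢᵃᵗ.
P = 0.5086·341.5 + 0.2885·297.0 + 0.2029·34.9 = 266.4526 kPa

Pbub = 266.4526 kPa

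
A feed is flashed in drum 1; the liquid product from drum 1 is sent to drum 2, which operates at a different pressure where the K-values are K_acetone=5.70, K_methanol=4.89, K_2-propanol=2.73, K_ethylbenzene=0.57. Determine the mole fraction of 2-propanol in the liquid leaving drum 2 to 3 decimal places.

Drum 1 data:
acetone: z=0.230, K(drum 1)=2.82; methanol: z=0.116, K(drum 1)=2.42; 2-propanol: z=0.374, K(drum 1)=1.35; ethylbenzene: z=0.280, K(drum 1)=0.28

x_2-propanol (drum 2) = 0.122

Drum 1:
Material balance + equilibrium reduce to Σ zᵢ(Kᵢ−1)/(1+ψ₁(Kᵢ−1)) = 0.
Feasibility: ΣzᵢKᵢ = 1.513, Σzᵢ/Kᵢ = 1.407 — both > 1, two phases present.
Newton–Raphson from ψ₁ = 0.5:
  ψ₁ = 0.500: g = 0.1119, g' = -0.676 → ψ₁ = 0.665
  ψ₁ = 0.665: g = -0.0068, g' = -0.783 → ψ₁ = 0.657
Converged at ψ₁ = 0.657.
Drum-1 compositions:
  acetone: x = 0.105, y = 0.295
  methanol: x = 0.060, y = 0.145
  2-propanol: x = 0.304, y = 0.411
  ethylbenzene: x = 0.531, y = 0.149
Drum-2 feed = drum-1 liquid: z₂ = (0.1048, 0.0600, 0.3041, 0.5311).
Drum 2:
Let ψ₂ = V/F and solve Σ zᵢ(Kᵢ−1)/(1+ψ₂(Kᵢ−1)) = 0.
g(0) = ΣzᵢKᵢ − 1 = 1.024 and g(1) = 1 − Σzᵢ/Kᵢ = -0.074, so a root lies in (0, 1).
Newton–Raphson from ψ₂ = 0.5:
  ψ₂ = 0.500: g = 0.2175, g' = -0.732 → ψ₂ = 0.797
  ψ₂ = 0.797: g = 0.0344, g' = -0.545 → ψ₂ = 0.860
  ψ₂ = 0.860: g = 0.0004, g' = -0.533 → ψ₂ = 0.861
Converged at ψ₂ = 0.861.
  acetone: x = 0.021, y = 0.118
  methanol: x = 0.014, y = 0.067
  2-propanol: x = 0.122, y = 0.333
  ethylbenzene: x = 0.843, y = 0.481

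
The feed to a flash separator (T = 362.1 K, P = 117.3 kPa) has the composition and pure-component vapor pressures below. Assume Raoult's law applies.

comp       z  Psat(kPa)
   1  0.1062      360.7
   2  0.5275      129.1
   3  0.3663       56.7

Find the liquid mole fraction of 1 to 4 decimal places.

x_1 = 0.0761

Raoult's law: Kᵢ = Pᵢˢᵃᵗ/P = Pᵢˢᵃᵗ/117.3.
  K_1 = 360.7/117.3 = 3.075021, K_2 = 129.1/117.3 = 1.100597, K_3 = 56.7/117.3 = 0.483376
Rachford–Rice: g(β) = Σ zᵢ(Kᵢ−1)/(1+β(Kᵢ−1)) = 0.
g(0) = ΣzᵢKᵢ − 1 = 0.0842 and g(1) = 1 − Σzᵢ/Kᵢ = -0.2716, so a root lies in (0, 1).
Newton iteration, β⁰ = 0.5:
  β = 0.5000: g = -0.09647, g' = -0.2927 → β = 0.1704
  β = 0.1704: g = 0.00746, g' = -0.3723 → β = 0.1905
  β = 0.1905: g = 0.00012, g' = -0.3603 → β = 0.1908
Converged at β = 0.1908.
Compositions from xᵢ = zᵢ/(1+β(Kᵢ−1)), yᵢ = Kᵢxᵢ:
  1: x = 0.0761, y = 0.2339
  2: x = 0.5176, y = 0.5696
  3: x = 0.4064, y = 0.1964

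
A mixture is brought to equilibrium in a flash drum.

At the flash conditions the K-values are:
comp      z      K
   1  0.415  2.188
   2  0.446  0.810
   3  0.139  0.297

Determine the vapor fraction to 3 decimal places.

ψ = 0.654

Rachford–Rice: g(ψ) = Σ zᵢ(Kᵢ−1)/(1+ψ(Kᵢ−1)) = 0.
g(0) = ΣzᵢKᵢ − 1 = 0.311 and g(1) = 1 − Σzᵢ/Kᵢ = -0.208, so a root lies in (0, 1).
Iterate (Newton) starting at ψ = 0.47:
  ψ = 0.470: g = 0.0774, g' = -0.414 → ψ = 0.657
  ψ = 0.657: g = -0.0015, g' = -0.443 → ψ = 0.654
Converged at ψ = 0.654.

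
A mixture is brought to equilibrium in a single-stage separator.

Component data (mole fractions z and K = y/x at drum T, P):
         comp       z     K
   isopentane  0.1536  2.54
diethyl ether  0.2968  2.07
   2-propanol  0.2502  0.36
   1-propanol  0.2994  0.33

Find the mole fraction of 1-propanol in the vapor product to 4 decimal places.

y_1-propanol = 0.1174

Rachford–Rice: g(V/F) = Σ zᵢ(Kᵢ−1)/(1+V/F(Kᵢ−1)) = 0.
Feasibility: ΣzᵢKᵢ = 1.1934, Σzᵢ/Kᵢ = 1.8061 — both > 1, two phases present.
Newton iteration, V/F⁰ = 0.5:
  V/F = 0.5000: g = -0.19660, g' = -0.7860 → V/F = 0.2499
  V/F = 0.2499: g = -0.01016, g' = -0.7406 → V/F = 0.2362
Converged at V/F = 0.2362.
Compositions from xᵢ = zᵢ/(1+V/F(Kᵢ−1)), yᵢ = Kᵢxᵢ:
  isopentane: x = 0.1126, y = 0.2861
  diethyl ether: x = 0.2369, y = 0.4904
  2-propanol: x = 0.2948, y = 0.1061
  1-propanol: x = 0.3557, y = 0.1174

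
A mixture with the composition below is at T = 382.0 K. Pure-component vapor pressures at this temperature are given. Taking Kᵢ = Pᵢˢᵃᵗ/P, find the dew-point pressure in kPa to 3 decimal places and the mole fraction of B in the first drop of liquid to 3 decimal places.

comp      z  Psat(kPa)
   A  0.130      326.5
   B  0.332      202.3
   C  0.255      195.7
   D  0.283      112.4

At the dew point ψ → 1, so Σzᵢ/Kᵢ = 1 with Kᵢ = Pᵢˢᵃᵗ/P ⇒ 1/P = Σzᵢ/Pᵢˢᵃᵗ.
1/P = 0.130/326.5 + 0.332/202.3 + 0.255/195.7 + 0.283/112.4 = 0.005860 ⇒ P = 170.646 kPa
xᵢ = zᵢP/Pᵢˢᵃᵗ ⇒ x_B = 0.332·170.646/202.3 = 0.280

Pdew = 170.646 kPa, x_B = 0.280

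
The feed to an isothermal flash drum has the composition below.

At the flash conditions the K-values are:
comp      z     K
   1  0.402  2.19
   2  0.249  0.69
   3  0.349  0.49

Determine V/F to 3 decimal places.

V/F = 0.429

Newton iteration, V/F⁰ = 0.33:
  V/F = 0.330: g = 0.0435, g' = -0.454 → V/F = 0.426
  V/F = 0.426: g = 0.0012, g' = -0.431 → V/F = 0.429
Converged at V/F = 0.429.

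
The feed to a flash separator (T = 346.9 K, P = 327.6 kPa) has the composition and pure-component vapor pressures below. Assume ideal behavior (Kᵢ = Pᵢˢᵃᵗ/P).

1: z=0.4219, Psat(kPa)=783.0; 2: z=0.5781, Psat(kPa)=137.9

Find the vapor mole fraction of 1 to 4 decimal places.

Raoult's law: Kᵢ = Pᵢˢᵃᵗ/P = Pᵢˢᵃᵗ/327.6.
  K_1 = 783.0/327.6 = 2.390110, K_2 = 137.9/327.6 = 0.420940
Rachford–Rice: g(β) = Σ zᵢ(Kᵢ−1)/(1+β(Kᵢ−1)) = 0.
g(0) = ΣzᵢKᵢ − 1 = 0.2517 and g(1) = 1 − Σzᵢ/Kᵢ = -0.5499, so a root lies in (0, 1).
Binary case is linear: z₁(K₁−1)(1+β(K₂−1)) + z₂(K₂−1)(1+β(K₁−1)) = 0
⇒ β = [z₁(K₁−1)+z₂(K₂−1)] / [−(K₁−1)(K₂−1)] = 0.25173/0.80496 = 0.3127
Compositions from xᵢ = zᵢ/(1+β(Kᵢ−1)), yᵢ = Kᵢxᵢ:
  1: x = 0.2941, y = 0.7028
  2: x = 0.7059, y = 0.2972

y_1 = 0.7028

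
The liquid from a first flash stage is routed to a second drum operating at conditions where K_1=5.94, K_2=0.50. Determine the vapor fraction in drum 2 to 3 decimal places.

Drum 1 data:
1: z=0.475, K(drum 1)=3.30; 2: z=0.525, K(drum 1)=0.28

Drum 1:
Binary case is linear: z₁(K₁−1)(1+ψ₁(K₂−1)) + z₂(K₂−1)(1+ψ₁(K₁−1)) = 0
⇒ ψ₁ = [z₁(K₁−1)+z₂(K₂−1)] / [−(K₁−1)(K₂−1)] = 0.7145/1.6560 = 0.431
Drum-1 compositions:
  1: x = 0.238, y = 0.787
  2: x = 0.762, y = 0.213
Drum-2 feed = drum-1 liquid: z₂ = (0.2384, 0.7616).
Drum 2:
Binary case is linear: z₁(K₁−1)(1+ψ₂(K₂−1)) + z₂(K₂−1)(1+ψ₂(K₁−1)) = 0
⇒ ψ₂ = [z₁(K₁−1)+z₂(K₂−1)] / [−(K₁−1)(K₂−1)] = 0.7970/2.4700 = 0.323
  1: x = 0.092, y = 0.546
  2: x = 0.908, y = 0.454

V/F (drum 2) = 0.323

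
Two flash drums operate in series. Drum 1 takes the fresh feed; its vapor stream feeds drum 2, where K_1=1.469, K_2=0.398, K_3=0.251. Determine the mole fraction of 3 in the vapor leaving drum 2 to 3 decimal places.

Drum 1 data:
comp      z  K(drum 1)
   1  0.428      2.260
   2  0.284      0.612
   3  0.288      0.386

Drum 1:
Material balance + equilibrium reduce to Σ zᵢ(Kᵢ−1)/(1+ψ₁(Kᵢ−1)) = 0.
g(0) = ΣzᵢKᵢ − 1 = 0.252 and g(1) = 1 − Σzᵢ/Kᵢ = -0.400, so a root lies in (0, 1).
Iterate (Newton) starting at ψ₁ = 0.5:
  ψ₁ = 0.500: g = -0.0610, g' = -0.548 → ψ₁ = 0.389
Converged at ψ₁ = 0.389.
Drum-1 compositions:
  1: x = 0.287, y = 0.649
  2: x = 0.334, y = 0.205
  3: x = 0.378, y = 0.146
Drum-2 feed = drum-1 vapor: z₂ = (0.6493, 0.2047, 0.1460).
Drum 2:
Rachford–Rice: g(ψ₂) = Σ zᵢ(Kᵢ−1)/(1+ψ₂(Kᵢ−1)) = 0.
Check two-phase: ΣzᵢKᵢ = 1.072 > 1 and Σzᵢ/Kᵢ = 1.538 > 1, so g(0) = 0.072 > 0 and g(1) = -0.538 < 0.
Newton iteration, ψ₂⁰ = 0.5:
  ψ₂ = 0.500: g = -0.1044, g' = -0.455 → ψ₂ = 0.270
  ψ₂ = 0.270: g = -0.0141, g' = -0.347 → ψ₂ = 0.230
  ψ₂ = 0.230: g = -0.0002, g' = -0.336 → ψ₂ = 0.229
Converged at ψ₂ = 0.229.
  1: x = 0.586, y = 0.861
  2: x = 0.237, y = 0.095
  3: x = 0.176, y = 0.044

y_3 (drum 2) = 0.044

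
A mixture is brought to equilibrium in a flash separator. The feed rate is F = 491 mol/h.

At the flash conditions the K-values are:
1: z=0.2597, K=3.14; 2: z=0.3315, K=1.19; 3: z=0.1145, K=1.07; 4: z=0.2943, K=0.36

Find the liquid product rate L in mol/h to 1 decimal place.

L = 194.8 mol/h

Let ψ = V/F and solve Σ zᵢ(Kᵢ−1)/(1+ψ(Kᵢ−1)) = 0.
Check two-phase: ΣzᵢKᵢ = 1.4384 > 1 and Σzᵢ/Kᵢ = 1.2858 > 1, so g(0) = 0.4384 > 0 and g(1) = -0.2858 < 0.
Newton iteration, ψ⁰ = 0.5:
  ψ = 0.5000: g = 0.05676, g' = -0.5488 → ψ = 0.6034
  ψ = 0.6034: g = -0.00012, g' = -0.5566 → ψ = 0.6032
Converged at ψ = 0.6032.
Then V = ψ·F = 0.6032·491 = 296.2 mol/h and L = F − V = 194.8 mol/h.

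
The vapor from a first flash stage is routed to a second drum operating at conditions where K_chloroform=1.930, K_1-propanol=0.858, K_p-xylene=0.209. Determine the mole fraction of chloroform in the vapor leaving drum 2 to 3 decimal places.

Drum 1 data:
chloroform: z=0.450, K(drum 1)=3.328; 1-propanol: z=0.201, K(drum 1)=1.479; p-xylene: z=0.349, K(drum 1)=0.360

Drum 1:
Rachford–Rice: g(ψ₁) = Σ zᵢ(Kᵢ−1)/(1+ψ₁(Kᵢ−1)) = 0.
g(0) = ΣzᵢKᵢ − 1 = 0.921 and g(1) = 1 − Σzᵢ/Kᵢ = -0.241, so a root lies in (0, 1).
Iterate (Newton) starting at ψ₁ = 0.41:
  ψ₁ = 0.410: g = 0.3137, g' = -0.933 → ψ₁ = 0.746
  ψ₁ = 0.746: g = 0.0263, g' = -0.874 → ψ₁ = 0.776
Converged at ψ₁ = 0.776.
Drum-1 compositions:
  chloroform: x = 0.160, y = 0.534
  1-propanol: x = 0.147, y = 0.217
  p-xylene: x = 0.693, y = 0.250
Drum-2 feed = drum-1 vapor: z₂ = (0.5337, 0.2167, 0.2495).
Drum 2:
Iterate (Newton) starting at ψ₂ = 0.7:
  ψ₂ = 0.700: g = -0.1757, g' = -0.958 → ψ₂ = 0.517
  ψ₂ = 0.517: g = -0.0317, g' = -0.662 → ψ₂ = 0.469
  ψ₂ = 0.469: g = -0.0010, g' = -0.623 → ψ₂ = 0.467
Converged at ψ₂ = 0.467.
  chloroform: x = 0.372, y = 0.718
  1-propanol: x = 0.232, y = 0.199
  p-xylene: x = 0.396, y = 0.083

y_chloroform (drum 2) = 0.718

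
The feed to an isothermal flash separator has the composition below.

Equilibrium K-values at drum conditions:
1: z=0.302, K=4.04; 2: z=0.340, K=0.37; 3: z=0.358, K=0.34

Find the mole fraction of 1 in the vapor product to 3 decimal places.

y_1 = 0.708

Material balance + equilibrium reduce to Σ zᵢ(Kᵢ−1)/(1+ψ(Kᵢ−1)) = 0.
Check two-phase: ΣzᵢKᵢ = 1.468 > 1 and Σzᵢ/Kᵢ = 2.047 > 1, so g(0) = 0.468 > 0 and g(1) = -1.047 < 0.
Iterate (Newton) starting at ψ = 0.5:
  ψ = 0.500: g = -0.3010, g' = -1.074 → ψ = 0.220
  ψ = 0.220: g = 0.0253, g' = -1.398 → ψ = 0.238
Converged at ψ = 0.238.
Compositions from xᵢ = zᵢ/(1+ψ(Kᵢ−1)), yᵢ = Kᵢxᵢ:
  1: x = 0.175, y = 0.708
  2: x = 0.400, y = 0.148
  3: x = 0.425, y = 0.144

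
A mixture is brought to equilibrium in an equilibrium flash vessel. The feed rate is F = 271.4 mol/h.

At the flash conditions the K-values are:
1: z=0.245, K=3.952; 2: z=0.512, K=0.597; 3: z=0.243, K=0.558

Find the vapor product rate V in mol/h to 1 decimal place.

V = 90.5 mol/h

Let β = V/F and solve Σ zᵢ(Kᵢ−1)/(1+β(Kᵢ−1)) = 0.
Feasibility: ΣzᵢKᵢ = 1.409, Σzᵢ/Kᵢ = 1.355 — both > 1, two phases present.
Newton iteration, β⁰ = 0.36:
  β = 0.360: g = -0.0185, g' = -0.683 → β = 0.333
  β = 0.333: g = 0.0005, g' = -0.719 → β = 0.334
Converged at β = 0.334.
Then V = β·F = 0.3336·271.4 = 90.5 mol/h and L = F − V = 180.9 mol/h.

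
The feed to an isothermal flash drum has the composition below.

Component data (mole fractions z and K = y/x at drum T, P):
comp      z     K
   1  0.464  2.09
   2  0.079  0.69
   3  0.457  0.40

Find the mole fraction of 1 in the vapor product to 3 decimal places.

y_1 = 0.710

Let ψ = V/F and solve Σ zᵢ(Kᵢ−1)/(1+ψ(Kᵢ−1)) = 0.
Check two-phase: ΣzᵢKᵢ = 1.207 > 1 and Σzᵢ/Kᵢ = 1.479 > 1, so g(0) = 0.207 > 0 and g(1) = -0.479 < 0.
Newton iteration, ψ⁰ = 0.5:
  ψ = 0.500: g = -0.0933, g' = -0.577 → ψ = 0.338
  ψ = 0.338: g = -0.0019, g' = -0.563 → ψ = 0.335
Converged at ψ = 0.335.
Compositions from xᵢ = zᵢ/(1+ψ(Kᵢ−1)), yᵢ = Kᵢxᵢ:
  1: x = 0.340, y = 0.710
  2: x = 0.088, y = 0.061
  3: x = 0.572, y = 0.229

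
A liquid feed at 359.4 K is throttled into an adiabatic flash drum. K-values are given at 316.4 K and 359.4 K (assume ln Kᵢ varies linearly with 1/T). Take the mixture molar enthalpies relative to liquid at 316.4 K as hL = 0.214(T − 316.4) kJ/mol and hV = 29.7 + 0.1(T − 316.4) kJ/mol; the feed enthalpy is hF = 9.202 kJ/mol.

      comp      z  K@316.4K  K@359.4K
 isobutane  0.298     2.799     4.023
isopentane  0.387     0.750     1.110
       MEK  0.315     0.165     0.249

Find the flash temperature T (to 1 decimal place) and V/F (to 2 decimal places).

Adiabatic flash: solve Rachford–Rice at each trial T, then check hF = ψ·hV(T) + (1−ψ)·hL(T).
  T = 316.4 K: K = (2.799, 0.750, 0.165), RR gives ψ = 0.173, H_out = 5.148 kJ/mol
  T = 359.4 K: K = (4.023, 1.110, 0.249), RR gives ψ = 0.523, H_out = 22.163 kJ/mol
  T = 337.9 K: K = (3.395, 0.924, 0.205), RR gives ψ = 0.363, H_out = 14.482 kJ/mol
  T = 327.1 K: K = (3.091, 0.835, 0.185), RR gives ψ = 0.272, H_out = 10.044 kJ/mol
  T = 321.8 K: K = (2.945, 0.792, 0.175), RR gives ψ = 0.225, H_out = 7.690 kJ/mol
  T = 324.5 K: K = (3.019, 0.814, 0.180), RR gives ψ = 0.249, H_out = 8.905 kJ/mol
  T = 325.8 K: K = (3.055, 0.824, 0.182), RR gives ψ = 0.261, H_out = 9.479 kJ/mol
Linear interpolation between T = 324.5 (H_out = 8.905) and T = 325.8 (H_out = 9.479) on hF = 9.202 gives T ≈ 325.2 K, at which ψ = 0.26.

T = 325.2 K, V/F = 0.26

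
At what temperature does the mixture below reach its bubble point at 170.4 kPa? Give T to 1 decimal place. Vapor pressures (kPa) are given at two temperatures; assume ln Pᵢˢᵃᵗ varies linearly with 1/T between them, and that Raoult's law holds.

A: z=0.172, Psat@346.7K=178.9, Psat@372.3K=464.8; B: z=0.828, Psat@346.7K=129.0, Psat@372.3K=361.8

T = 351.8 K

Bubble-point temperature: ΣzᵢPᵢˢᵃᵗ(T) = P. Interpolate ln Pᵢˢᵃᵗ = aᵢ + bᵢ/T.
  T = 346.7 K: ΣzᵢPᵢˢᵃᵗ = 137.58 kPa
  T = 372.3 K: ΣzᵢPᵢˢᵃᵗ = 379.52 kPa
  T = 359.5 K: ΣzᵢPᵢˢᵃᵗ = 232.64 kPa
  T = 353.1 K: ΣzᵢPᵢˢᵃᵗ = 179.75 kPa
  T = 349.9 K: ΣzᵢPᵢˢᵃᵗ = 157.45 kPa
  T = 351.5 K: ΣzᵢPᵢˢᵃᵗ = 168.28 kPa
Interpolating between 351.5 K and 353.1 K gives T ≈ 351.8 K.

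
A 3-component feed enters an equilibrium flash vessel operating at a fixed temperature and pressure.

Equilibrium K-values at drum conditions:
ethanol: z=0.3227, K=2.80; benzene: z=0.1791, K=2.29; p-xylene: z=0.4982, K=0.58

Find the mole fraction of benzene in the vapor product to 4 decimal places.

Material balance + equilibrium reduce to Σ zᵢ(Kᵢ−1)/(1+V/F(Kᵢ−1)) = 0.
Feasibility: ΣzᵢKᵢ = 1.6027, Σzᵢ/Kᵢ = 1.0524 — both > 1, two phases present.
Newton iteration, V/F⁰ = 0.41:
  V/F = 0.4100: g = 0.23256, g' = -0.6019 → V/F = 0.7964
  V/F = 0.7964: g = 0.03825, g' = -0.4475 → V/F = 0.8819
  V/F = 0.8819: g = 0.00025, g' = -0.4431 → V/F = 0.8824
Converged at V/F = 0.8824.
Compositions from xᵢ = zᵢ/(1+V/F(Kᵢ−1)), yᵢ = Kᵢxᵢ:
  ethanol: x = 0.1247, y = 0.3491
  benzene: x = 0.0838, y = 0.1918
  p-xylene: x = 0.7916, y = 0.4591

y_benzene = 0.1918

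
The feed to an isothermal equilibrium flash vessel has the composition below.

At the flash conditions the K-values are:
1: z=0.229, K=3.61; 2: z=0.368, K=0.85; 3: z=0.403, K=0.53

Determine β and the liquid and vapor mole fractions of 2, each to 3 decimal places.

β = 0.401, x_2 = 0.392, y_2 = 0.333

Rachford–Rice: g(β) = Σ zᵢ(Kᵢ−1)/(1+β(Kᵢ−1)) = 0.
Check two-phase: ΣzᵢKᵢ = 1.353 > 1 and Σzᵢ/Kᵢ = 1.257 > 1, so g(0) = 0.353 > 0 and g(1) = -0.257 < 0.
Newton iteration, β⁰ = 0.5:
  β = 0.500: g = -0.0480, g' = -0.455 → β = 0.395
  β = 0.395: g = 0.0032, g' = -0.522 → β = 0.401
Converged at β = 0.401.
Compositions from xᵢ = zᵢ/(1+β(Kᵢ−1)), yᵢ = Kᵢxᵢ:
  1: x = 0.112, y = 0.404
  2: x = 0.392, y = 0.333
  3: x = 0.497, y = 0.263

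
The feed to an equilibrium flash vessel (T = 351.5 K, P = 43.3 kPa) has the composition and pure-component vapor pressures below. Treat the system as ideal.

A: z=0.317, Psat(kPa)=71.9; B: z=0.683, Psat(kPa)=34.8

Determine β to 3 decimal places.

β = 0.581

Raoult's law: Kᵢ = Pᵢˢᵃᵗ/P = Pᵢˢᵃᵗ/43.3.
  K_A = 71.9/43.3 = 1.66051, K_B = 34.8/43.3 = 0.80370
Material balance + equilibrium reduce to Σ zᵢ(Kᵢ−1)/(1+β(Kᵢ−1)) = 0.
g(0) = ΣzᵢKᵢ − 1 = 0.075 and g(1) = 1 − Σzᵢ/Kᵢ = -0.041, so a root lies in (0, 1).
Iterate (Newton) starting at β = 0.44:
  β = 0.440: g = 0.0155, g' = -0.115 → β = 0.575
  β = 0.575: g = 0.0006, g' = -0.106 → β = 0.581
Converged at β = 0.581.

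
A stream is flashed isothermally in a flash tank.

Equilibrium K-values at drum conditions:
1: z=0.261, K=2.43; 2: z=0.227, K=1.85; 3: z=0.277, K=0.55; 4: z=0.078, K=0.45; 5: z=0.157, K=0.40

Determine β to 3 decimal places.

Material balance + equilibrium reduce to Σ zᵢ(Kᵢ−1)/(1+β(Kᵢ−1)) = 0.
g(0) = ΣzᵢKᵢ − 1 = 0.304 and g(1) = 1 − Σzᵢ/Kᵢ = -0.300, so a root lies in (0, 1).
Iterate (Newton) starting at β = 0.55:
  β = 0.550: g = -0.0274, g' = -0.517 → β = 0.497
Converged at β = 0.497.

β = 0.497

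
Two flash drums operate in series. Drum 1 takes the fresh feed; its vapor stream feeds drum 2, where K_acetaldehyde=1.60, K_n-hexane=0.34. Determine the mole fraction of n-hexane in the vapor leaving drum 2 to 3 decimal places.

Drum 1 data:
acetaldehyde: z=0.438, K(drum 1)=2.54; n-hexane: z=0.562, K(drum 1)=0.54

Drum 1:
Let ψ₁ = V/F and solve Σ zᵢ(Kᵢ−1)/(1+ψ₁(Kᵢ−1)) = 0.
Feasibility: ΣzᵢKᵢ = 1.416, Σzᵢ/Kᵢ = 1.213 — both > 1, two phases present.
Binary case is linear: z₁(K₁−1)(1+ψ₁(K₂−1)) + z₂(K₂−1)(1+ψ₁(K₁−1)) = 0
⇒ ψ₁ = [z₁(K₁−1)+z₂(K₂−1)] / [−(K₁−1)(K₂−1)] = 0.4160/0.7084 = 0.587
Drum-1 compositions:
  acetaldehyde: x = 0.230, y = 0.584
  n-hexane: x = 0.770, y = 0.416
Drum-2 feed = drum-1 vapor: z₂ = (0.5842, 0.4158).
Drum 2:
Let ψ₂ = V/F and solve Σ zᵢ(Kᵢ−1)/(1+ψ₂(Kᵢ−1)) = 0.
Feasibility: ΣzᵢKᵢ = 1.076, Σzᵢ/Kᵢ = 1.588 — both > 1, two phases present.
Iterate (Newton) starting at ψ₂ = 0.5:
  ψ₂ = 0.500: g = -0.1400, g' = -0.528 → ψ₂ = 0.235
  ψ₂ = 0.235: g = -0.0176, g' = -0.415 → ψ₂ = 0.193
  ψ₂ = 0.193: g = -0.0002, g' = -0.407 → ψ₂ = 0.192
Converged at ψ₂ = 0.192.
  acetaldehyde: x = 0.524, y = 0.838
  n-hexane: x = 0.476, y = 0.162

y_n-hexane (drum 2) = 0.162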